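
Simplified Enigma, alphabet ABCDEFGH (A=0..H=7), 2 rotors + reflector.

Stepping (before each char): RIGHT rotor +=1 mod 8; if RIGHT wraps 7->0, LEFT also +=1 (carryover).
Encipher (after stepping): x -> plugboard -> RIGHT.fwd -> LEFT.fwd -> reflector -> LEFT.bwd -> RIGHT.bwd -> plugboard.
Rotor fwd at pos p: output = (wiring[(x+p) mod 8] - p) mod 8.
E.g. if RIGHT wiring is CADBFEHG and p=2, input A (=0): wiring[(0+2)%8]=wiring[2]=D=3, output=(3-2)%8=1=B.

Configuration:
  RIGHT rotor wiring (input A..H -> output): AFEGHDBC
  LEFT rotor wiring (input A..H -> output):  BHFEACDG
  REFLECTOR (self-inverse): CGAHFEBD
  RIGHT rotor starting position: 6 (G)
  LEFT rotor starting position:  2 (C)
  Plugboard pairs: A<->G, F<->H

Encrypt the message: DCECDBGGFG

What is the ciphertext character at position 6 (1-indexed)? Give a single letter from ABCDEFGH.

Char 1 ('D'): step: R->7, L=2; D->plug->D->R->F->L->E->refl->F->L'->H->R'->E->plug->E
Char 2 ('C'): step: R->0, L->3 (L advanced); C->plug->C->R->E->L->D->refl->H->L'->C->R'->H->plug->F
Char 3 ('E'): step: R->1, L=3; E->plug->E->R->C->L->H->refl->D->L'->E->R'->A->plug->G
Char 4 ('C'): step: R->2, L=3; C->plug->C->R->F->L->G->refl->B->L'->A->R'->F->plug->H
Char 5 ('D'): step: R->3, L=3; D->plug->D->R->G->L->E->refl->F->L'->B->R'->H->plug->F
Char 6 ('B'): step: R->4, L=3; B->plug->B->R->H->L->C->refl->A->L'->D->R'->A->plug->G

G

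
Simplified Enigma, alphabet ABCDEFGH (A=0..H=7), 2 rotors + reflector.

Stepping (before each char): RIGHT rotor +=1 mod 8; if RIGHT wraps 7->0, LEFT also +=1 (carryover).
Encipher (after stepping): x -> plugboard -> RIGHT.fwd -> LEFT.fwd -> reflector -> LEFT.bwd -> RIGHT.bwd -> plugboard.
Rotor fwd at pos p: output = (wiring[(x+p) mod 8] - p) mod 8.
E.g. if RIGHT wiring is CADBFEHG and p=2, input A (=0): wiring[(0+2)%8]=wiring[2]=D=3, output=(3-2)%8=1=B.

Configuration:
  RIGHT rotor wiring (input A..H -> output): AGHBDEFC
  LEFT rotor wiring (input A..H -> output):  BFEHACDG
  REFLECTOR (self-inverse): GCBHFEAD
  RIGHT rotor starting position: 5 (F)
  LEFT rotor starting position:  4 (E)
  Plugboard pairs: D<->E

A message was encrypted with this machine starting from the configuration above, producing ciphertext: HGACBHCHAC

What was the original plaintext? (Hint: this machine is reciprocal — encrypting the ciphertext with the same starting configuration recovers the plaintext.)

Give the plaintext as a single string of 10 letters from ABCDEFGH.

Answer: DADDACDFGG

Derivation:
Char 1 ('H'): step: R->6, L=4; H->plug->H->R->G->L->A->refl->G->L'->B->R'->E->plug->D
Char 2 ('G'): step: R->7, L=4; G->plug->G->R->F->L->B->refl->C->L'->D->R'->A->plug->A
Char 3 ('A'): step: R->0, L->5 (L advanced); A->plug->A->R->A->L->F->refl->E->L'->D->R'->E->plug->D
Char 4 ('C'): step: R->1, L=5; C->plug->C->R->A->L->F->refl->E->L'->D->R'->E->plug->D
Char 5 ('B'): step: R->2, L=5; B->plug->B->R->H->L->D->refl->H->L'->F->R'->A->plug->A
Char 6 ('H'): step: R->3, L=5; H->plug->H->R->E->L->A->refl->G->L'->B->R'->C->plug->C
Char 7 ('C'): step: R->4, L=5; C->plug->C->R->B->L->G->refl->A->L'->E->R'->E->plug->D
Char 8 ('H'): step: R->5, L=5; H->plug->H->R->G->L->C->refl->B->L'->C->R'->F->plug->F
Char 9 ('A'): step: R->6, L=5; A->plug->A->R->H->L->D->refl->H->L'->F->R'->G->plug->G
Char 10 ('C'): step: R->7, L=5; C->plug->C->R->H->L->D->refl->H->L'->F->R'->G->plug->G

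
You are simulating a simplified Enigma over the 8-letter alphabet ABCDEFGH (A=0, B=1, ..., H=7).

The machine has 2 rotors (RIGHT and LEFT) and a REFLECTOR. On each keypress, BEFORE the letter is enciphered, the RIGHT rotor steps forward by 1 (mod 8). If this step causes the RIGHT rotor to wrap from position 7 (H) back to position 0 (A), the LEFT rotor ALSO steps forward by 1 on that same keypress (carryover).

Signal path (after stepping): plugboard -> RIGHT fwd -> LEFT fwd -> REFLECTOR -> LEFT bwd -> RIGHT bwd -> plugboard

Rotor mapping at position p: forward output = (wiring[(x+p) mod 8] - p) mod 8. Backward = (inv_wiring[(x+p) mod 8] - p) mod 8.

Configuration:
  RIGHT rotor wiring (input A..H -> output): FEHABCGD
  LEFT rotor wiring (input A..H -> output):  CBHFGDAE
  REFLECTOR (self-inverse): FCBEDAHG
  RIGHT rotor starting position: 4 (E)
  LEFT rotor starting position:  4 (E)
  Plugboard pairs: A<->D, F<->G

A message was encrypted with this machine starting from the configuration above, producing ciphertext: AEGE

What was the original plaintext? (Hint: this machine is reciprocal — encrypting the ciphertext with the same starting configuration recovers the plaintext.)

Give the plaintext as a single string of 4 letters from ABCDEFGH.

Char 1 ('A'): step: R->5, L=4; A->plug->D->R->A->L->C->refl->B->L'->H->R'->E->plug->E
Char 2 ('E'): step: R->6, L=4; E->plug->E->R->B->L->H->refl->G->L'->E->R'->H->plug->H
Char 3 ('G'): step: R->7, L=4; G->plug->F->R->C->L->E->refl->D->L'->G->R'->B->plug->B
Char 4 ('E'): step: R->0, L->5 (L advanced); E->plug->E->R->B->L->D->refl->E->L'->E->R'->B->plug->B

Answer: EHBB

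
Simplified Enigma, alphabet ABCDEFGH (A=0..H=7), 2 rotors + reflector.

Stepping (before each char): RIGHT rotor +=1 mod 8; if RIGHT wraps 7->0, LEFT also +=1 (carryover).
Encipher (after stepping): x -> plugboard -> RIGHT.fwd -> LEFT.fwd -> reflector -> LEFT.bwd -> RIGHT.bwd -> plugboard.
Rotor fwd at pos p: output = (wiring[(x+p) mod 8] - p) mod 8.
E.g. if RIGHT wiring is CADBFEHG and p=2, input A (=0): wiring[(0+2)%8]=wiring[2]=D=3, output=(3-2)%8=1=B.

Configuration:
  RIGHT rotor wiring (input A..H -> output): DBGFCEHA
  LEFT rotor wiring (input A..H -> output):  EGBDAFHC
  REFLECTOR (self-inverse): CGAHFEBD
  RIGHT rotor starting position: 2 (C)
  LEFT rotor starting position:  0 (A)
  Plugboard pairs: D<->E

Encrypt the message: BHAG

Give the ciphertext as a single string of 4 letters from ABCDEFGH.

Answer: EGDF

Derivation:
Char 1 ('B'): step: R->3, L=0; B->plug->B->R->H->L->C->refl->A->L'->E->R'->D->plug->E
Char 2 ('H'): step: R->4, L=0; H->plug->H->R->B->L->G->refl->B->L'->C->R'->G->plug->G
Char 3 ('A'): step: R->5, L=0; A->plug->A->R->H->L->C->refl->A->L'->E->R'->E->plug->D
Char 4 ('G'): step: R->6, L=0; G->plug->G->R->E->L->A->refl->C->L'->H->R'->F->plug->F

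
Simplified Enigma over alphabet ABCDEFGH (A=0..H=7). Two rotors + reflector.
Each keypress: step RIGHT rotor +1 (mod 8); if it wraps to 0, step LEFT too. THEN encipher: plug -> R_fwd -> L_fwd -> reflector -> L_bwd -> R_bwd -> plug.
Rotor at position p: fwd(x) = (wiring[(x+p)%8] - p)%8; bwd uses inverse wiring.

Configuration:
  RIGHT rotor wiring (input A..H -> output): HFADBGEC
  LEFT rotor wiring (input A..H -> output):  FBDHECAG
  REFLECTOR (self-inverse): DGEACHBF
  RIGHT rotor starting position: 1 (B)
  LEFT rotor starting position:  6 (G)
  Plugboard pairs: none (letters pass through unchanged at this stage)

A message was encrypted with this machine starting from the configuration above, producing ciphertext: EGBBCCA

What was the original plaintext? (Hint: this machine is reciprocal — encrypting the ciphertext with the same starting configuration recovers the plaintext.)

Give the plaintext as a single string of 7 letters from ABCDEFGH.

Answer: DFGEGHE

Derivation:
Char 1 ('E'): step: R->2, L=6; E->plug->E->R->C->L->H->refl->F->L'->E->R'->D->plug->D
Char 2 ('G'): step: R->3, L=6; G->plug->G->R->C->L->H->refl->F->L'->E->R'->F->plug->F
Char 3 ('B'): step: R->4, L=6; B->plug->B->R->C->L->H->refl->F->L'->E->R'->G->plug->G
Char 4 ('B'): step: R->5, L=6; B->plug->B->R->H->L->E->refl->C->L'->A->R'->E->plug->E
Char 5 ('C'): step: R->6, L=6; C->plug->C->R->B->L->A->refl->D->L'->D->R'->G->plug->G
Char 6 ('C'): step: R->7, L=6; C->plug->C->R->G->L->G->refl->B->L'->F->R'->H->plug->H
Char 7 ('A'): step: R->0, L->7 (L advanced); A->plug->A->R->H->L->B->refl->G->L'->B->R'->E->plug->E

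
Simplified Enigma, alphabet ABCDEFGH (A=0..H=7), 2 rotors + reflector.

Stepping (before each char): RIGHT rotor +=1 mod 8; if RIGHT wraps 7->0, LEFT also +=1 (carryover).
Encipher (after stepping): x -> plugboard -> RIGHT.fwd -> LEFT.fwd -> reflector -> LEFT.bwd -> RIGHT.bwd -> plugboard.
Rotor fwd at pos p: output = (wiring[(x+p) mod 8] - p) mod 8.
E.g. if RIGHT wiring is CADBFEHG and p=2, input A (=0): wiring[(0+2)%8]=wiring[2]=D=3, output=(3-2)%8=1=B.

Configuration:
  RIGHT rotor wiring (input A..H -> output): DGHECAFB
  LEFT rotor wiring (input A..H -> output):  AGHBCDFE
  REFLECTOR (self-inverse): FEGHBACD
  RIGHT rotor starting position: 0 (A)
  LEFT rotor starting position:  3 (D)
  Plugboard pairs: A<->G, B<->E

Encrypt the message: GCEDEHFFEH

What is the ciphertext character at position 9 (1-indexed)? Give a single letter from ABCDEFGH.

Char 1 ('G'): step: R->1, L=3; G->plug->A->R->F->L->F->refl->A->L'->C->R'->H->plug->H
Char 2 ('C'): step: R->2, L=3; C->plug->C->R->A->L->G->refl->C->L'->D->R'->E->plug->B
Char 3 ('E'): step: R->3, L=3; E->plug->B->R->H->L->E->refl->B->L'->E->R'->H->plug->H
Char 4 ('D'): step: R->4, L=3; D->plug->D->R->F->L->F->refl->A->L'->C->R'->F->plug->F
Char 5 ('E'): step: R->5, L=3; E->plug->B->R->A->L->G->refl->C->L'->D->R'->A->plug->G
Char 6 ('H'): step: R->6, L=3; H->plug->H->R->C->L->A->refl->F->L'->F->R'->C->plug->C
Char 7 ('F'): step: R->7, L=3; F->plug->F->R->D->L->C->refl->G->L'->A->R'->D->plug->D
Char 8 ('F'): step: R->0, L->4 (L advanced); F->plug->F->R->A->L->G->refl->C->L'->F->R'->G->plug->A
Char 9 ('E'): step: R->1, L=4; E->plug->B->R->G->L->D->refl->H->L'->B->R'->D->plug->D

D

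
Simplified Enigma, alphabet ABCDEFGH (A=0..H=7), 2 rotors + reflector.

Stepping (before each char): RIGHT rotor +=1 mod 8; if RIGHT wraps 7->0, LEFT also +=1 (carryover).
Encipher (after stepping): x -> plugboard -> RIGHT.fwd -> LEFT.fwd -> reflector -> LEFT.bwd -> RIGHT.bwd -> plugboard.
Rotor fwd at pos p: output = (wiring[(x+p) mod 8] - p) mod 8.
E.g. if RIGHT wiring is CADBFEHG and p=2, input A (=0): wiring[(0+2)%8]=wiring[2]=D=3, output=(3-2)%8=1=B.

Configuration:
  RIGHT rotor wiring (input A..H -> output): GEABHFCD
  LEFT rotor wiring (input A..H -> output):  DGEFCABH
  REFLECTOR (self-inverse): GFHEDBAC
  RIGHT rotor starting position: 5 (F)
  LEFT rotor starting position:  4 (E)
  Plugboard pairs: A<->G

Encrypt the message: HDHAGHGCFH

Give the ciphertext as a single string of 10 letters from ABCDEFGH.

Char 1 ('H'): step: R->6, L=4; H->plug->H->R->H->L->B->refl->F->L'->C->R'->E->plug->E
Char 2 ('D'): step: R->7, L=4; D->plug->D->R->B->L->E->refl->D->L'->D->R'->H->plug->H
Char 3 ('H'): step: R->0, L->5 (L advanced); H->plug->H->R->D->L->G->refl->A->L'->G->R'->A->plug->G
Char 4 ('A'): step: R->1, L=5; A->plug->G->R->C->L->C->refl->H->L'->F->R'->H->plug->H
Char 5 ('G'): step: R->2, L=5; G->plug->A->R->G->L->A->refl->G->L'->D->R'->D->plug->D
Char 6 ('H'): step: R->3, L=5; H->plug->H->R->F->L->H->refl->C->L'->C->R'->C->plug->C
Char 7 ('G'): step: R->4, L=5; G->plug->A->R->D->L->G->refl->A->L'->G->R'->C->plug->C
Char 8 ('C'): step: R->5, L=5; C->plug->C->R->G->L->A->refl->G->L'->D->R'->F->plug->F
Char 9 ('F'): step: R->6, L=5; F->plug->F->R->D->L->G->refl->A->L'->G->R'->D->plug->D
Char 10 ('H'): step: R->7, L=5; H->plug->H->R->D->L->G->refl->A->L'->G->R'->G->plug->A

Answer: EHGHDCCFDA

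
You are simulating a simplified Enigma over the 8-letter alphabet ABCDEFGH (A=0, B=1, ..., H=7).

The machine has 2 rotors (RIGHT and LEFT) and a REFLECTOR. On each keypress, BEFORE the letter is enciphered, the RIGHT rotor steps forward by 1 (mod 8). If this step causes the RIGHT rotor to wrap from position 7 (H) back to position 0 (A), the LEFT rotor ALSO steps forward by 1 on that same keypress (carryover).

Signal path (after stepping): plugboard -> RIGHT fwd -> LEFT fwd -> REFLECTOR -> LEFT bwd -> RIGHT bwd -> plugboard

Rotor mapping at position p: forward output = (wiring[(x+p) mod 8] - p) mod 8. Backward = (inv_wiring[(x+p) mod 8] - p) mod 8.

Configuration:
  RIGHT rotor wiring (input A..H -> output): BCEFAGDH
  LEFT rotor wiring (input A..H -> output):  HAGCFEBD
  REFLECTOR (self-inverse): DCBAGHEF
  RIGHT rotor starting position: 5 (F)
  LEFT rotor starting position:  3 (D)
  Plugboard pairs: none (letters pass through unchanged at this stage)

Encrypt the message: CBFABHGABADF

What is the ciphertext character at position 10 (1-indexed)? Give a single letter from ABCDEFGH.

Char 1 ('C'): step: R->6, L=3; C->plug->C->R->D->L->G->refl->E->L'->F->R'->A->plug->A
Char 2 ('B'): step: R->7, L=3; B->plug->B->R->C->L->B->refl->C->L'->B->R'->F->plug->F
Char 3 ('F'): step: R->0, L->4 (L advanced); F->plug->F->R->G->L->C->refl->B->L'->A->R'->E->plug->E
Char 4 ('A'): step: R->1, L=4; A->plug->A->R->B->L->A->refl->D->L'->E->R'->C->plug->C
Char 5 ('B'): step: R->2, L=4; B->plug->B->R->D->L->H->refl->F->L'->C->R'->A->plug->A
Char 6 ('H'): step: R->3, L=4; H->plug->H->R->B->L->A->refl->D->L'->E->R'->E->plug->E
Char 7 ('G'): step: R->4, L=4; G->plug->G->R->A->L->B->refl->C->L'->G->R'->F->plug->F
Char 8 ('A'): step: R->5, L=4; A->plug->A->R->B->L->A->refl->D->L'->E->R'->D->plug->D
Char 9 ('B'): step: R->6, L=4; B->plug->B->R->B->L->A->refl->D->L'->E->R'->D->plug->D
Char 10 ('A'): step: R->7, L=4; A->plug->A->R->A->L->B->refl->C->L'->G->R'->E->plug->E

E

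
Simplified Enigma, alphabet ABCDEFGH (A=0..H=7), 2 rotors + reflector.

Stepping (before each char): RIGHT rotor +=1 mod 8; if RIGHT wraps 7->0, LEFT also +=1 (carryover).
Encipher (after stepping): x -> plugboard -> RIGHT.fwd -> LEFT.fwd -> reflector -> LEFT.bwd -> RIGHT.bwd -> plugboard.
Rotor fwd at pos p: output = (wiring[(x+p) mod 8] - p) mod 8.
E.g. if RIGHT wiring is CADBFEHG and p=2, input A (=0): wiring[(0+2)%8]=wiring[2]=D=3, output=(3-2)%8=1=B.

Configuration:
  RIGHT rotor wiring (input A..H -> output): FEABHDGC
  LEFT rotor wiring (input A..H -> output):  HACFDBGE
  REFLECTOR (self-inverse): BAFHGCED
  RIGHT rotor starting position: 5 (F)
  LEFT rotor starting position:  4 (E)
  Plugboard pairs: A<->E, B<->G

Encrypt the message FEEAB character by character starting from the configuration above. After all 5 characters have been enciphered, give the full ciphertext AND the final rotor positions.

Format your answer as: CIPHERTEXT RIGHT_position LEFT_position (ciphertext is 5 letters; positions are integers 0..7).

Char 1 ('F'): step: R->6, L=4; F->plug->F->R->D->L->A->refl->B->L'->H->R'->C->plug->C
Char 2 ('E'): step: R->7, L=4; E->plug->A->R->D->L->A->refl->B->L'->H->R'->H->plug->H
Char 3 ('E'): step: R->0, L->5 (L advanced); E->plug->A->R->F->L->F->refl->C->L'->D->R'->F->plug->F
Char 4 ('A'): step: R->1, L=5; A->plug->E->R->C->L->H->refl->D->L'->E->R'->H->plug->H
Char 5 ('B'): step: R->2, L=5; B->plug->G->R->D->L->C->refl->F->L'->F->R'->C->plug->C
Final: ciphertext=CHFHC, RIGHT=2, LEFT=5

Answer: CHFHC 2 5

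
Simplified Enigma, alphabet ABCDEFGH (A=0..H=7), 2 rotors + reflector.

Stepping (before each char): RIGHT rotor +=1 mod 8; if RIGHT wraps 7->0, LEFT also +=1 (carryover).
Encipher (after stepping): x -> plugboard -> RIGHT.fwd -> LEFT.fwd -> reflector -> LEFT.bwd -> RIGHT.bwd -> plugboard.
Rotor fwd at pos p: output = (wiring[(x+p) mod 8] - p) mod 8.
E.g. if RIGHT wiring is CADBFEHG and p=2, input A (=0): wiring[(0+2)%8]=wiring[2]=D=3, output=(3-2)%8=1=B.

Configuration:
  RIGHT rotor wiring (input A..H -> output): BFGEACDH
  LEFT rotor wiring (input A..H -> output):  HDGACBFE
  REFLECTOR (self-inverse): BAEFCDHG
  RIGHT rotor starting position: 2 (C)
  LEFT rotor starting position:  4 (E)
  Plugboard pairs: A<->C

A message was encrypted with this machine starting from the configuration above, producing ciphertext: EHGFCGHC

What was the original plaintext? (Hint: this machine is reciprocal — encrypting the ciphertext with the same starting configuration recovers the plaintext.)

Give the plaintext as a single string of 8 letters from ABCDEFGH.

Answer: CEBDEEAB

Derivation:
Char 1 ('E'): step: R->3, L=4; E->plug->E->R->E->L->D->refl->F->L'->B->R'->A->plug->C
Char 2 ('H'): step: R->4, L=4; H->plug->H->R->A->L->G->refl->H->L'->F->R'->E->plug->E
Char 3 ('G'): step: R->5, L=4; G->plug->G->R->H->L->E->refl->C->L'->G->R'->B->plug->B
Char 4 ('F'): step: R->6, L=4; F->plug->F->R->G->L->C->refl->E->L'->H->R'->D->plug->D
Char 5 ('C'): step: R->7, L=4; C->plug->A->R->A->L->G->refl->H->L'->F->R'->E->plug->E
Char 6 ('G'): step: R->0, L->5 (L advanced); G->plug->G->R->D->L->C->refl->E->L'->A->R'->E->plug->E
Char 7 ('H'): step: R->1, L=5; H->plug->H->R->A->L->E->refl->C->L'->D->R'->C->plug->A
Char 8 ('C'): step: R->2, L=5; C->plug->A->R->E->L->G->refl->H->L'->C->R'->B->plug->B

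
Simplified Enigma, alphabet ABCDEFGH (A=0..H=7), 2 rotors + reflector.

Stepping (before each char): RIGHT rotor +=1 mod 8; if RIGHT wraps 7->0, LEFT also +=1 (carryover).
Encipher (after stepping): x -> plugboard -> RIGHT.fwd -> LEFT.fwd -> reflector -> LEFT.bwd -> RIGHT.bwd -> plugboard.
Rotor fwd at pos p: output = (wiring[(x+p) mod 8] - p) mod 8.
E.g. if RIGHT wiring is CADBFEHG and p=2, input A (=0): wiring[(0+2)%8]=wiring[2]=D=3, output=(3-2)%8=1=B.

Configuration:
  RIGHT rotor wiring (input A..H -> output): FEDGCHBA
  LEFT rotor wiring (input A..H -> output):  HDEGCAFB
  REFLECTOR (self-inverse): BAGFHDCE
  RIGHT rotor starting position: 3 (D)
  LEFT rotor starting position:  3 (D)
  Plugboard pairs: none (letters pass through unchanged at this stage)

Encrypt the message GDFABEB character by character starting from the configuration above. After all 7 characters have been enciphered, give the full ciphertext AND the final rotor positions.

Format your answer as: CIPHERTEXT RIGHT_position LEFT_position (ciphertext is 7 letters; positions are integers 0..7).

Answer: AABCCBG 2 4

Derivation:
Char 1 ('G'): step: R->4, L=3; G->plug->G->R->H->L->B->refl->A->L'->G->R'->A->plug->A
Char 2 ('D'): step: R->5, L=3; D->plug->D->R->A->L->D->refl->F->L'->C->R'->A->plug->A
Char 3 ('F'): step: R->6, L=3; F->plug->F->R->A->L->D->refl->F->L'->C->R'->B->plug->B
Char 4 ('A'): step: R->7, L=3; A->plug->A->R->B->L->H->refl->E->L'->F->R'->C->plug->C
Char 5 ('B'): step: R->0, L->4 (L advanced); B->plug->B->R->E->L->D->refl->F->L'->D->R'->C->plug->C
Char 6 ('E'): step: R->1, L=4; E->plug->E->R->G->L->A->refl->B->L'->C->R'->B->plug->B
Char 7 ('B'): step: R->2, L=4; B->plug->B->R->E->L->D->refl->F->L'->D->R'->G->plug->G
Final: ciphertext=AABCCBG, RIGHT=2, LEFT=4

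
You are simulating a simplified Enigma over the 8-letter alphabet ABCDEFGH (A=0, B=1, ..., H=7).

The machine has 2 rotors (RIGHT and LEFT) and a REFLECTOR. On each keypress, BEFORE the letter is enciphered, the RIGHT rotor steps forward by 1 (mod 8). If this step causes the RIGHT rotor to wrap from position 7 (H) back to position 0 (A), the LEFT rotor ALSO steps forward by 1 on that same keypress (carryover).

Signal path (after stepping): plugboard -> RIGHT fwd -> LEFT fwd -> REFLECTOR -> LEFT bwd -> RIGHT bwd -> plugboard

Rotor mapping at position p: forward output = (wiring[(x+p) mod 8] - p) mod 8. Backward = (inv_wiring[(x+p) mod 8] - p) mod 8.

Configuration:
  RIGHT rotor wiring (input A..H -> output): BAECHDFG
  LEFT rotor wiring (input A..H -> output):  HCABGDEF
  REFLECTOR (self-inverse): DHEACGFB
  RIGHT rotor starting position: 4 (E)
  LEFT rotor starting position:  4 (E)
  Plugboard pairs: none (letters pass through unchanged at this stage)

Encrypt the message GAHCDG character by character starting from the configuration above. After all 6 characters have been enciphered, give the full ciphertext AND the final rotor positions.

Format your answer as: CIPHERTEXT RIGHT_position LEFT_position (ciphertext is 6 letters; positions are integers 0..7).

Char 1 ('G'): step: R->5, L=4; G->plug->G->R->F->L->G->refl->F->L'->H->R'->F->plug->F
Char 2 ('A'): step: R->6, L=4; A->plug->A->R->H->L->F->refl->G->L'->F->R'->H->plug->H
Char 3 ('H'): step: R->7, L=4; H->plug->H->R->G->L->E->refl->C->L'->A->R'->F->plug->F
Char 4 ('C'): step: R->0, L->5 (L advanced); C->plug->C->R->E->L->F->refl->G->L'->A->R'->B->plug->B
Char 5 ('D'): step: R->1, L=5; D->plug->D->R->G->L->E->refl->C->L'->D->R'->B->plug->B
Char 6 ('G'): step: R->2, L=5; G->plug->G->R->H->L->B->refl->H->L'->B->R'->D->plug->D
Final: ciphertext=FHFBBD, RIGHT=2, LEFT=5

Answer: FHFBBD 2 5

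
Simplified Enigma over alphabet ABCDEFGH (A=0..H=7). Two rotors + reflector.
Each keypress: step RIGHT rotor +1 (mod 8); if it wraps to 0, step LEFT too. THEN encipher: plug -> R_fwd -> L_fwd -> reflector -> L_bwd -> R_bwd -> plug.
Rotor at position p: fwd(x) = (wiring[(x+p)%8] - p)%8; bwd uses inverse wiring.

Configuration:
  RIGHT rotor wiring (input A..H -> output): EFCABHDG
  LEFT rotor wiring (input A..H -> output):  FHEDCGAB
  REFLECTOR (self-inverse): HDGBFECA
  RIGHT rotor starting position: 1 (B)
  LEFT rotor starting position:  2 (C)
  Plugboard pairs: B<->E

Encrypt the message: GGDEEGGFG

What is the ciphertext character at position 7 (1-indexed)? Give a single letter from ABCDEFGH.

Char 1 ('G'): step: R->2, L=2; G->plug->G->R->C->L->A->refl->H->L'->F->R'->D->plug->D
Char 2 ('G'): step: R->3, L=2; G->plug->G->R->C->L->A->refl->H->L'->F->R'->A->plug->A
Char 3 ('D'): step: R->4, L=2; D->plug->D->R->C->L->A->refl->H->L'->F->R'->A->plug->A
Char 4 ('E'): step: R->5, L=2; E->plug->B->R->G->L->D->refl->B->L'->B->R'->C->plug->C
Char 5 ('E'): step: R->6, L=2; E->plug->B->R->A->L->C->refl->G->L'->E->R'->E->plug->B
Char 6 ('G'): step: R->7, L=2; G->plug->G->R->A->L->C->refl->G->L'->E->R'->H->plug->H
Char 7 ('G'): step: R->0, L->3 (L advanced); G->plug->G->R->D->L->F->refl->E->L'->G->R'->H->plug->H

H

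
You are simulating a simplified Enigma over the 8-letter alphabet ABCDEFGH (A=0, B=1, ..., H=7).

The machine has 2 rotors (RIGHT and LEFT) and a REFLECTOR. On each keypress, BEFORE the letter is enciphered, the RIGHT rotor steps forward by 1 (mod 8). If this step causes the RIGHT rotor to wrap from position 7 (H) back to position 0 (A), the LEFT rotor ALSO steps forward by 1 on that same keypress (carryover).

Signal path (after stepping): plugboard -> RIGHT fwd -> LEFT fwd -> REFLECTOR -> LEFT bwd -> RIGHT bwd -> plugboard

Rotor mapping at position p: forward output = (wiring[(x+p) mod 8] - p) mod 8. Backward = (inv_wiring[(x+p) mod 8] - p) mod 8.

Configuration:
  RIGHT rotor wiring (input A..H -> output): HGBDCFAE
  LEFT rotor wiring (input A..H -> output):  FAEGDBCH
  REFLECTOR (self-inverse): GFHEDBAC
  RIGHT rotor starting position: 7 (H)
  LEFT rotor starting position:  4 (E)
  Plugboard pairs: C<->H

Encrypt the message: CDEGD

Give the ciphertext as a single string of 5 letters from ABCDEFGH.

Answer: GCBBH

Derivation:
Char 1 ('C'): step: R->0, L->5 (L advanced); C->plug->H->R->E->L->D->refl->E->L'->A->R'->G->plug->G
Char 2 ('D'): step: R->1, L=5; D->plug->D->R->B->L->F->refl->B->L'->G->R'->H->plug->C
Char 3 ('E'): step: R->2, L=5; E->plug->E->R->G->L->B->refl->F->L'->B->R'->B->plug->B
Char 4 ('G'): step: R->3, L=5; G->plug->G->R->D->L->A->refl->G->L'->H->R'->B->plug->B
Char 5 ('D'): step: R->4, L=5; D->plug->D->R->A->L->E->refl->D->L'->E->R'->C->plug->H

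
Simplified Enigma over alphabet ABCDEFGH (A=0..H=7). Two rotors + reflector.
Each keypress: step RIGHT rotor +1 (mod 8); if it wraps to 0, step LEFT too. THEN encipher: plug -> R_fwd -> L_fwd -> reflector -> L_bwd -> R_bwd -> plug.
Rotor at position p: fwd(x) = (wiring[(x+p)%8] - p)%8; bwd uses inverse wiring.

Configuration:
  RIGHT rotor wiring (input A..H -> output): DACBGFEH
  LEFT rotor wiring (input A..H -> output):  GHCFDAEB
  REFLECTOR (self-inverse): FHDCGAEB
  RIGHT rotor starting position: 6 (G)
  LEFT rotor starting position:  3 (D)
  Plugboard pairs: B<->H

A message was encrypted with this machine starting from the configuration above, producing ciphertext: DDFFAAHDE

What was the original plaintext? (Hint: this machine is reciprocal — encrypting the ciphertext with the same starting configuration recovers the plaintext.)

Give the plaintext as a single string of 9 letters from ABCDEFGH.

Char 1 ('D'): step: R->7, L=3; D->plug->D->R->D->L->B->refl->H->L'->H->R'->F->plug->F
Char 2 ('D'): step: R->0, L->4 (L advanced); D->plug->D->R->B->L->E->refl->G->L'->G->R'->E->plug->E
Char 3 ('F'): step: R->1, L=4; F->plug->F->R->D->L->F->refl->A->L'->C->R'->H->plug->B
Char 4 ('F'): step: R->2, L=4; F->plug->F->R->F->L->D->refl->C->L'->E->R'->C->plug->C
Char 5 ('A'): step: R->3, L=4; A->plug->A->R->G->L->G->refl->E->L'->B->R'->D->plug->D
Char 6 ('A'): step: R->4, L=4; A->plug->A->R->C->L->A->refl->F->L'->D->R'->D->plug->D
Char 7 ('H'): step: R->5, L=4; H->plug->B->R->H->L->B->refl->H->L'->A->R'->A->plug->A
Char 8 ('D'): step: R->6, L=4; D->plug->D->R->C->L->A->refl->F->L'->D->R'->F->plug->F
Char 9 ('E'): step: R->7, L=4; E->plug->E->R->C->L->A->refl->F->L'->D->R'->D->plug->D

Answer: FEBCDDAFD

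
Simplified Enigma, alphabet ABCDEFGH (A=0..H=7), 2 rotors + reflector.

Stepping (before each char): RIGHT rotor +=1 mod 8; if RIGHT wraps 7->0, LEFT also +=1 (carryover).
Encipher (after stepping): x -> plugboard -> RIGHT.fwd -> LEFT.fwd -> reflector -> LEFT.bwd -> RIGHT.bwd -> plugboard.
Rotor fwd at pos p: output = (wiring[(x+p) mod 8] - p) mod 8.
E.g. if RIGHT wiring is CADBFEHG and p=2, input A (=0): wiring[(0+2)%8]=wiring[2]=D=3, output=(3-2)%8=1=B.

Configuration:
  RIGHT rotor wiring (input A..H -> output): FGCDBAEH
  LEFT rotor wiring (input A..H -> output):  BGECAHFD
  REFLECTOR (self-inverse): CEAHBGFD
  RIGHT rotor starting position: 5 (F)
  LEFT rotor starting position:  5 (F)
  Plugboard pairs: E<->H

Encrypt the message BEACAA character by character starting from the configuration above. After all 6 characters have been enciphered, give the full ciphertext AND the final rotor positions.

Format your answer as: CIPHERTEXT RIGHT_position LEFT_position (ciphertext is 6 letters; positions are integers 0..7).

Answer: DCEDHF 3 6

Derivation:
Char 1 ('B'): step: R->6, L=5; B->plug->B->R->B->L->A->refl->C->L'->A->R'->D->plug->D
Char 2 ('E'): step: R->7, L=5; E->plug->H->R->F->L->H->refl->D->L'->H->R'->C->plug->C
Char 3 ('A'): step: R->0, L->6 (L advanced); A->plug->A->R->F->L->E->refl->B->L'->H->R'->H->plug->E
Char 4 ('C'): step: R->1, L=6; C->plug->C->R->C->L->D->refl->H->L'->A->R'->D->plug->D
Char 5 ('A'): step: R->2, L=6; A->plug->A->R->A->L->H->refl->D->L'->C->R'->E->plug->H
Char 6 ('A'): step: R->3, L=6; A->plug->A->R->A->L->H->refl->D->L'->C->R'->F->plug->F
Final: ciphertext=DCEDHF, RIGHT=3, LEFT=6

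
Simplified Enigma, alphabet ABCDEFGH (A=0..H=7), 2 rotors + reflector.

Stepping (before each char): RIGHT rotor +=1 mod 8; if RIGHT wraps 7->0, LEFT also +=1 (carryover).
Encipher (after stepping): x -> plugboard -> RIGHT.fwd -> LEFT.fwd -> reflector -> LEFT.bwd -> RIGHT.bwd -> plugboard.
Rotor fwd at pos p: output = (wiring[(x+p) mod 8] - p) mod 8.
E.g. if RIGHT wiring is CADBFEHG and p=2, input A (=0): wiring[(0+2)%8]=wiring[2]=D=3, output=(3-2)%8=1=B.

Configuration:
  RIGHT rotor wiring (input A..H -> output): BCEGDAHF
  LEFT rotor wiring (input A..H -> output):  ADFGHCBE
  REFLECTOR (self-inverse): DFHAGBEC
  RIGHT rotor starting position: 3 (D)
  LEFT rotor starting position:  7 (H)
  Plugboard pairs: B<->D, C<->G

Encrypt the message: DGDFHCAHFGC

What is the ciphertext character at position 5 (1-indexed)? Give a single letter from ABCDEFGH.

Char 1 ('D'): step: R->4, L=7; D->plug->B->R->E->L->H->refl->C->L'->H->R'->A->plug->A
Char 2 ('G'): step: R->5, L=7; G->plug->C->R->A->L->F->refl->B->L'->B->R'->G->plug->C
Char 3 ('D'): step: R->6, L=7; D->plug->B->R->H->L->C->refl->H->L'->E->R'->D->plug->B
Char 4 ('F'): step: R->7, L=7; F->plug->F->R->E->L->H->refl->C->L'->H->R'->E->plug->E
Char 5 ('H'): step: R->0, L->0 (L advanced); H->plug->H->R->F->L->C->refl->H->L'->E->R'->C->plug->G

G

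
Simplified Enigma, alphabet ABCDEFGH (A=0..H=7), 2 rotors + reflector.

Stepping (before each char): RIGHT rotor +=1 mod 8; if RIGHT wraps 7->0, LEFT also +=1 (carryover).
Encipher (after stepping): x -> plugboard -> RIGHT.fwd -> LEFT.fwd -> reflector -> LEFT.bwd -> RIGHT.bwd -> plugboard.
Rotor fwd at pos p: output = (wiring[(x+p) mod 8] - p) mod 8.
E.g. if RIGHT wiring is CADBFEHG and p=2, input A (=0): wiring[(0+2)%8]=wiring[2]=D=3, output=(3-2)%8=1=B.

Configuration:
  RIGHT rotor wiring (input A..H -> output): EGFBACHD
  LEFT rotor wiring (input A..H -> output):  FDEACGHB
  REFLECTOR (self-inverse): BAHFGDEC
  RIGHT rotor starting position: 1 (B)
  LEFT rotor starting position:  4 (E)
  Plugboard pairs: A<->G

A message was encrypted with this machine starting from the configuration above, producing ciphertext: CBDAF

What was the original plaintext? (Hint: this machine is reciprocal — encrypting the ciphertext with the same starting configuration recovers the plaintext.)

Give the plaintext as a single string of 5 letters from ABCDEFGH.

Answer: HFECA

Derivation:
Char 1 ('C'): step: R->2, L=4; C->plug->C->R->G->L->A->refl->B->L'->E->R'->H->plug->H
Char 2 ('B'): step: R->3, L=4; B->plug->B->R->F->L->H->refl->C->L'->B->R'->F->plug->F
Char 3 ('D'): step: R->4, L=4; D->plug->D->R->H->L->E->refl->G->L'->A->R'->E->plug->E
Char 4 ('A'): step: R->5, L=4; A->plug->G->R->E->L->B->refl->A->L'->G->R'->C->plug->C
Char 5 ('F'): step: R->6, L=4; F->plug->F->R->D->L->F->refl->D->L'->C->R'->G->plug->A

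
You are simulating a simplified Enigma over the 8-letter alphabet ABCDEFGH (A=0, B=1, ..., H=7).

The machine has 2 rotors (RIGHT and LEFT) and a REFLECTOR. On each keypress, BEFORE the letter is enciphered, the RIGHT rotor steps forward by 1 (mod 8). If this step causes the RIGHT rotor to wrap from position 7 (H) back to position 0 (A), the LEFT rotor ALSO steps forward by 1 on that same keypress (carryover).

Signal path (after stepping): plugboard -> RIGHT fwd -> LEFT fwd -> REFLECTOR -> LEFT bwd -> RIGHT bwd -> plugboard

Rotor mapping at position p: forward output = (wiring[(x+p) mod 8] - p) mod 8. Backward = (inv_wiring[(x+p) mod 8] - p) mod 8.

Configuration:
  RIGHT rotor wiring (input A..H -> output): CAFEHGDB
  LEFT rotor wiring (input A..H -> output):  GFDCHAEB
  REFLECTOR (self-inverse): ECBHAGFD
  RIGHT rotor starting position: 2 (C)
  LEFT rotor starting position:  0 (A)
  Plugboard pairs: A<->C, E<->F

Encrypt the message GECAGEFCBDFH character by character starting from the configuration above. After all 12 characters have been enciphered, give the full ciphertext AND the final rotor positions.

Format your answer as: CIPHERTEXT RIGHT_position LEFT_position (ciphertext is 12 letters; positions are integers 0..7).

Char 1 ('G'): step: R->3, L=0; G->plug->G->R->F->L->A->refl->E->L'->G->R'->E->plug->F
Char 2 ('E'): step: R->4, L=0; E->plug->F->R->E->L->H->refl->D->L'->C->R'->B->plug->B
Char 3 ('C'): step: R->5, L=0; C->plug->A->R->B->L->F->refl->G->L'->A->R'->F->plug->E
Char 4 ('A'): step: R->6, L=0; A->plug->C->R->E->L->H->refl->D->L'->C->R'->D->plug->D
Char 5 ('G'): step: R->7, L=0; G->plug->G->R->H->L->B->refl->C->L'->D->R'->B->plug->B
Char 6 ('E'): step: R->0, L->1 (L advanced); E->plug->F->R->G->L->A->refl->E->L'->A->R'->B->plug->B
Char 7 ('F'): step: R->1, L=1; F->plug->E->R->F->L->D->refl->H->L'->E->R'->B->plug->B
Char 8 ('C'): step: R->2, L=1; C->plug->A->R->D->L->G->refl->F->L'->H->R'->F->plug->E
Char 9 ('B'): step: R->3, L=1; B->plug->B->R->E->L->H->refl->D->L'->F->R'->G->plug->G
Char 10 ('D'): step: R->4, L=1; D->plug->D->R->F->L->D->refl->H->L'->E->R'->F->plug->E
Char 11 ('F'): step: R->5, L=1; F->plug->E->R->D->L->G->refl->F->L'->H->R'->G->plug->G
Char 12 ('H'): step: R->6, L=1; H->plug->H->R->A->L->E->refl->A->L'->G->R'->F->plug->E
Final: ciphertext=FBEDBBBEGEGE, RIGHT=6, LEFT=1

Answer: FBEDBBBEGEGE 6 1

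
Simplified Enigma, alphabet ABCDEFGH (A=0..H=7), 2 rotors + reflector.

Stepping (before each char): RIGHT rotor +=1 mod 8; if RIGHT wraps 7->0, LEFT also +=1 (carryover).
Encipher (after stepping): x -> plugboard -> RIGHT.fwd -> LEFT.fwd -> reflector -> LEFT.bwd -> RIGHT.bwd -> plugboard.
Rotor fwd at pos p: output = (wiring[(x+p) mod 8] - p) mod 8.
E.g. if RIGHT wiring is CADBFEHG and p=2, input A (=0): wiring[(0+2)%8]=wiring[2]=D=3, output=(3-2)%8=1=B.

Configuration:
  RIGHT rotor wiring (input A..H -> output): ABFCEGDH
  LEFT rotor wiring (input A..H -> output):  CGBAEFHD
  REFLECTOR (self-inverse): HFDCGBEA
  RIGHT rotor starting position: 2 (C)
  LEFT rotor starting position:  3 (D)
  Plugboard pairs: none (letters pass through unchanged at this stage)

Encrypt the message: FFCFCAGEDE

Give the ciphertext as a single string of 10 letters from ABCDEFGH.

Char 1 ('F'): step: R->3, L=3; F->plug->F->R->F->L->H->refl->A->L'->E->R'->E->plug->E
Char 2 ('F'): step: R->4, L=3; F->plug->F->R->F->L->H->refl->A->L'->E->R'->E->plug->E
Char 3 ('C'): step: R->5, L=3; C->plug->C->R->C->L->C->refl->D->L'->G->R'->B->plug->B
Char 4 ('F'): step: R->6, L=3; F->plug->F->R->E->L->A->refl->H->L'->F->R'->A->plug->A
Char 5 ('C'): step: R->7, L=3; C->plug->C->R->C->L->C->refl->D->L'->G->R'->D->plug->D
Char 6 ('A'): step: R->0, L->4 (L advanced); A->plug->A->R->A->L->A->refl->H->L'->D->R'->G->plug->G
Char 7 ('G'): step: R->1, L=4; G->plug->G->R->G->L->F->refl->B->L'->B->R'->C->plug->C
Char 8 ('E'): step: R->2, L=4; E->plug->E->R->B->L->B->refl->F->L'->G->R'->G->plug->G
Char 9 ('D'): step: R->3, L=4; D->plug->D->R->A->L->A->refl->H->L'->D->R'->C->plug->C
Char 10 ('E'): step: R->4, L=4; E->plug->E->R->E->L->G->refl->E->L'->H->R'->C->plug->C

Answer: EEBADGCGCC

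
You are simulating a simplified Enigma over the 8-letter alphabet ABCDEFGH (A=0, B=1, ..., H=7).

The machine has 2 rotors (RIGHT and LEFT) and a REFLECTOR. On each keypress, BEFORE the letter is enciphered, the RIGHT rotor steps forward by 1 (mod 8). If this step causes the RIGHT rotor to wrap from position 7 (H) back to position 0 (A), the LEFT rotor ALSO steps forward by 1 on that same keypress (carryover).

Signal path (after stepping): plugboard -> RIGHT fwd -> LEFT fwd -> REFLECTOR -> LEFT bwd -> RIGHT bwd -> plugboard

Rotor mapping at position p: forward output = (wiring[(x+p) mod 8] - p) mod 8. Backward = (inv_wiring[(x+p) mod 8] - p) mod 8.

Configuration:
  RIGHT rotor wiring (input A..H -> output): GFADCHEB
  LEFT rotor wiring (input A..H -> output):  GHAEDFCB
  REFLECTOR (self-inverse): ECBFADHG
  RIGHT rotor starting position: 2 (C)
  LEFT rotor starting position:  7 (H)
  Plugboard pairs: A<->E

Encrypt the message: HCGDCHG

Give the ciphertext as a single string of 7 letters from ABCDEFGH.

Answer: GBDGDCD

Derivation:
Char 1 ('H'): step: R->3, L=7; H->plug->H->R->F->L->E->refl->A->L'->C->R'->G->plug->G
Char 2 ('C'): step: R->4, L=7; C->plug->C->R->A->L->C->refl->B->L'->D->R'->B->plug->B
Char 3 ('G'): step: R->5, L=7; G->plug->G->R->G->L->G->refl->H->L'->B->R'->D->plug->D
Char 4 ('D'): step: R->6, L=7; D->plug->D->R->H->L->D->refl->F->L'->E->R'->G->plug->G
Char 5 ('C'): step: R->7, L=7; C->plug->C->R->G->L->G->refl->H->L'->B->R'->D->plug->D
Char 6 ('H'): step: R->0, L->0 (L advanced); H->plug->H->R->B->L->H->refl->G->L'->A->R'->C->plug->C
Char 7 ('G'): step: R->1, L=0; G->plug->G->R->A->L->G->refl->H->L'->B->R'->D->plug->D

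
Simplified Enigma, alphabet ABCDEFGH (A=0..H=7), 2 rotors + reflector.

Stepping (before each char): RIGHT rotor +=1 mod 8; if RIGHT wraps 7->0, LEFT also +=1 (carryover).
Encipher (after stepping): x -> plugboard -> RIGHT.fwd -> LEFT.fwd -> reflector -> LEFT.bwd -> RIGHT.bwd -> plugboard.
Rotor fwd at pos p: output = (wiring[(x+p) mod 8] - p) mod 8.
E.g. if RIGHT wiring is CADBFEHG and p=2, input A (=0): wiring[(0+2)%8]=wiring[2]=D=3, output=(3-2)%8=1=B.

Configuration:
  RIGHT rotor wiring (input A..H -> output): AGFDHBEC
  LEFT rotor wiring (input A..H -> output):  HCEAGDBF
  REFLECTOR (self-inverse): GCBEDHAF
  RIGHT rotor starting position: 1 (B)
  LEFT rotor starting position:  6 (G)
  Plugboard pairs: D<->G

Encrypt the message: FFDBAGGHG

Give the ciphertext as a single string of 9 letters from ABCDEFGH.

Char 1 ('F'): step: R->2, L=6; F->plug->F->R->A->L->D->refl->E->L'->D->R'->A->plug->A
Char 2 ('F'): step: R->3, L=6; F->plug->F->R->F->L->C->refl->B->L'->C->R'->H->plug->H
Char 3 ('D'): step: R->4, L=6; D->plug->G->R->B->L->H->refl->F->L'->H->R'->H->plug->H
Char 4 ('B'): step: R->5, L=6; B->plug->B->R->H->L->F->refl->H->L'->B->R'->E->plug->E
Char 5 ('A'): step: R->6, L=6; A->plug->A->R->G->L->A->refl->G->L'->E->R'->B->plug->B
Char 6 ('G'): step: R->7, L=6; G->plug->D->R->G->L->A->refl->G->L'->E->R'->E->plug->E
Char 7 ('G'): step: R->0, L->7 (L advanced); G->plug->D->R->D->L->F->refl->H->L'->F->R'->C->plug->C
Char 8 ('H'): step: R->1, L=7; H->plug->H->R->H->L->C->refl->B->L'->E->R'->B->plug->B
Char 9 ('G'): step: R->2, L=7; G->plug->D->R->H->L->C->refl->B->L'->E->R'->H->plug->H

Answer: AHHEBECBH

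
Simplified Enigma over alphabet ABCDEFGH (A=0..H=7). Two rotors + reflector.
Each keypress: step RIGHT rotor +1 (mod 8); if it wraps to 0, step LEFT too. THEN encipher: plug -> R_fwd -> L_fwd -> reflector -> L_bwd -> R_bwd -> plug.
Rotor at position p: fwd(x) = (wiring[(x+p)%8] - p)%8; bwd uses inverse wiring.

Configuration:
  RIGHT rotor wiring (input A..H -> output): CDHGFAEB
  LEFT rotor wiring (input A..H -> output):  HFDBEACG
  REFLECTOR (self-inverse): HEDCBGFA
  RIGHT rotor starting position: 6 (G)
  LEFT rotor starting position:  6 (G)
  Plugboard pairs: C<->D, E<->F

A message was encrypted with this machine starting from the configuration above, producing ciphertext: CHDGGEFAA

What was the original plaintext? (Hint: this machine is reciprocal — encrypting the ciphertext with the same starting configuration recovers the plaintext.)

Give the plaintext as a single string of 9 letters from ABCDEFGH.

Char 1 ('C'): step: R->7, L=6; C->plug->D->R->A->L->E->refl->B->L'->C->R'->A->plug->A
Char 2 ('H'): step: R->0, L->7 (L advanced); H->plug->H->R->B->L->A->refl->H->L'->A->R'->F->plug->E
Char 3 ('D'): step: R->1, L=7; D->plug->C->R->F->L->F->refl->G->L'->C->R'->A->plug->A
Char 4 ('G'): step: R->2, L=7; G->plug->G->R->A->L->H->refl->A->L'->B->R'->H->plug->H
Char 5 ('G'): step: R->3, L=7; G->plug->G->R->A->L->H->refl->A->L'->B->R'->D->plug->C
Char 6 ('E'): step: R->4, L=7; E->plug->F->R->H->L->D->refl->C->L'->E->R'->B->plug->B
Char 7 ('F'): step: R->5, L=7; F->plug->E->R->G->L->B->refl->E->L'->D->R'->A->plug->A
Char 8 ('A'): step: R->6, L=7; A->plug->A->R->G->L->B->refl->E->L'->D->R'->B->plug->B
Char 9 ('A'): step: R->7, L=7; A->plug->A->R->C->L->G->refl->F->L'->F->R'->H->plug->H

Answer: AEAHCBABH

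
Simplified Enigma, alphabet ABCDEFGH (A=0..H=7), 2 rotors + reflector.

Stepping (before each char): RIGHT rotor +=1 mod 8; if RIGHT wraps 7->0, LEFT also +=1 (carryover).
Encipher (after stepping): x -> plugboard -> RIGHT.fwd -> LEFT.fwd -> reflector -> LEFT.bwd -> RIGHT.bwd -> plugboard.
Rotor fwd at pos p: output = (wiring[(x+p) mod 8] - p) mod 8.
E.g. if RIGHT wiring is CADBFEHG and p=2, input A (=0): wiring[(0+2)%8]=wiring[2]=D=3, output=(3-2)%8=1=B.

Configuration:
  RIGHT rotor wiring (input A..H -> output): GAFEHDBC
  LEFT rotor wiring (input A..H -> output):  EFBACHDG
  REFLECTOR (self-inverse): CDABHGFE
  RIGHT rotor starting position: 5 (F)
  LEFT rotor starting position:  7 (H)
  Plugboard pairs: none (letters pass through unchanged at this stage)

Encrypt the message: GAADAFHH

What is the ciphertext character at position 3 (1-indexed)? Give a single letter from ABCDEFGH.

Char 1 ('G'): step: R->6, L=7; G->plug->G->R->B->L->F->refl->G->L'->C->R'->D->plug->D
Char 2 ('A'): step: R->7, L=7; A->plug->A->R->D->L->C->refl->A->L'->G->R'->D->plug->D
Char 3 ('A'): step: R->0, L->0 (L advanced); A->plug->A->R->G->L->D->refl->B->L'->C->R'->H->plug->H

H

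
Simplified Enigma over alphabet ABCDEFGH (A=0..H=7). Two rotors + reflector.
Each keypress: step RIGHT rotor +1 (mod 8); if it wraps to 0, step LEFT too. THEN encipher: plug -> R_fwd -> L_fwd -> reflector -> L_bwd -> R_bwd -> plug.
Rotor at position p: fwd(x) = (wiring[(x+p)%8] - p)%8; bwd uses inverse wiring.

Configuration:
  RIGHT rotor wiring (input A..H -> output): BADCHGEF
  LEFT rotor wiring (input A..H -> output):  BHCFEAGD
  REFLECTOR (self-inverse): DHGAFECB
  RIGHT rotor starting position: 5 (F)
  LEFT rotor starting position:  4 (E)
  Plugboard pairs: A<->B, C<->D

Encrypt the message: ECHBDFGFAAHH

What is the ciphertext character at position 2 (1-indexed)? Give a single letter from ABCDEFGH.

Char 1 ('E'): step: R->6, L=4; E->plug->E->R->F->L->D->refl->A->L'->A->R'->H->plug->H
Char 2 ('C'): step: R->7, L=4; C->plug->D->R->E->L->F->refl->E->L'->B->R'->C->plug->D

D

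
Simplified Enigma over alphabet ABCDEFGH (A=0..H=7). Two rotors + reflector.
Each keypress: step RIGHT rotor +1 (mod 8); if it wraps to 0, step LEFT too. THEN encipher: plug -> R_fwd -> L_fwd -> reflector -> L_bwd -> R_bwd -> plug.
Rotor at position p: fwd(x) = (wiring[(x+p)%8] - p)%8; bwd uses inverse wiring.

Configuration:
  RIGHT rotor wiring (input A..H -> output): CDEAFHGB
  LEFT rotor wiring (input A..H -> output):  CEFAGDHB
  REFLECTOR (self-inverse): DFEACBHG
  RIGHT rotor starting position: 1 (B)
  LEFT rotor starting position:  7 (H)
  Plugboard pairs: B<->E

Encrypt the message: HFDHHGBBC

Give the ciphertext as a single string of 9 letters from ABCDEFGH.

Char 1 ('H'): step: R->2, L=7; H->plug->H->R->B->L->D->refl->A->L'->H->R'->F->plug->F
Char 2 ('F'): step: R->3, L=7; F->plug->F->R->H->L->A->refl->D->L'->B->R'->H->plug->H
Char 3 ('D'): step: R->4, L=7; D->plug->D->R->F->L->H->refl->G->L'->D->R'->B->plug->E
Char 4 ('H'): step: R->5, L=7; H->plug->H->R->A->L->C->refl->E->L'->G->R'->E->plug->B
Char 5 ('H'): step: R->6, L=7; H->plug->H->R->B->L->D->refl->A->L'->H->R'->G->plug->G
Char 6 ('G'): step: R->7, L=7; G->plug->G->R->A->L->C->refl->E->L'->G->R'->F->plug->F
Char 7 ('B'): step: R->0, L->0 (L advanced); B->plug->E->R->F->L->D->refl->A->L'->D->R'->B->plug->E
Char 8 ('B'): step: R->1, L=0; B->plug->E->R->G->L->H->refl->G->L'->E->R'->D->plug->D
Char 9 ('C'): step: R->2, L=0; C->plug->C->R->D->L->A->refl->D->L'->F->R'->D->plug->D

Answer: FHEBGFEDD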